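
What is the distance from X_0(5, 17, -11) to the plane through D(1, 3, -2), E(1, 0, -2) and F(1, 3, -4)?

4

DE = (0, -3, 0) and DF = (0, 0, -2), so a normal is n = DE × DF = (6, 0, 0).
d = |6·5 − 6| / √(36 + 0 + 0) = |24| / 6 = 4.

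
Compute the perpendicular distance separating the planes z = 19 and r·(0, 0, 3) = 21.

Divide the second equation by 3 to match normals: z = 7.
With common normal n = (0, 0, 1) (|n| = 1), the distance is |19 − 7|/|n| = 12/1 = 12.

12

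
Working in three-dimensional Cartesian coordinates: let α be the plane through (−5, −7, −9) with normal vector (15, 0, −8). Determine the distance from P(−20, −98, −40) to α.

The plane has equation n·(r − (−5, −7, −9)) = 0, i.e. n·r = -3.
Then n·(−20, −98, −40) − (−3) = 23.
|n| = √(225 + 0 + 64) = 17, so the distance is |23|/17 = 23/17.

23/17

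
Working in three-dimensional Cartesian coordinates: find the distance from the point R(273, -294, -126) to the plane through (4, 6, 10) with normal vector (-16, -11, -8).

The plane has equation n·(r − (4, 6, 10)) = 0, i.e. n·r = -210.
Then n·(273, -294, -126) - (-210) = 84.
|n| = √(256 + 121 + 64) = 21, so the distance is |84|/21 = 4.

4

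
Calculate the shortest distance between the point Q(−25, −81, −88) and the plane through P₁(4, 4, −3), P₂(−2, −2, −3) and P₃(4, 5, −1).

9

P₁P₂ = (−6, −6, 0) and P₁P₃ = (0, 1, 2), so a normal is n = P₁P₂ × P₁P₃ = (−12, 12, −6).
d = |(-12)·(-25) + 12·(-81) + (-6)·(-88) − 18| / √(144 + 144 + 36) = |-162| / 18 = 9.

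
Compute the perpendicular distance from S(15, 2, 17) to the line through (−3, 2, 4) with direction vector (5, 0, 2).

Direction vector d = (5, 0, 2).
AP = (18, 0, 13), and AP × d = (0, 29, 0).
|AP × d|² = 841 and |d|² = 29, so the distance is √(841/29) = √29.

√29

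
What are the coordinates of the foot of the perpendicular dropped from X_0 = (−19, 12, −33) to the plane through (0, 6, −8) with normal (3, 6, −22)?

The perpendicular from X_0 has direction n = (3, 6, −22): r = (−19, 12, −33) + t(3, 6, −22).
Substitute into the plane: n·(X_0 + tn) = 212 gives 741 + 529t = 212, so t = -1.
Foot = (−19, 12, −33) + (-1)·(3, 6, −22) = (−22, 6, −11).

(-22, 6, -11)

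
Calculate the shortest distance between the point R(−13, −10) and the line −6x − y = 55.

33√37/37

The normal to the line is n = (−6, −1) with |n| = √37.
|n·R − 55| = |88 − 55| = 33, so the distance is 33/√37 = 33√37/37.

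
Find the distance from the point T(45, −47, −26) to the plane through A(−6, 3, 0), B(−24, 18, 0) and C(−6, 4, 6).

19/√62

AB = (−18, 15, 0) and AC = (0, 1, 6), so a normal is n = AB × AC = (90, 108, −18).
Then n·(45, −47, −26) − (−216) = −342.
|n| = √(8100 + 11664 + 324) = 18√62, so the distance is |-342|/(18√62) = 19/√62.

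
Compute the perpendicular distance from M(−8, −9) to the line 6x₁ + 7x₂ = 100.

The normal to the line is n = (6, 7) with |n| = √85.
|n·M − 100| = |-111 − 100| = 211, so the distance is 211/√85 = 211√85/85.

211/√85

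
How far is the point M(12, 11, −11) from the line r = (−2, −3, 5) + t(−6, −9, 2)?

Direction vector d = (−6, −9, 2).
AP = (14, 14, −16); AP·d = -242, |AP|² = 648, |d|² = 121.
distance² = |AP|² − (AP·d)²/|d|² = 648 − 58564/121 = 164, so the distance is 2√41.

2√41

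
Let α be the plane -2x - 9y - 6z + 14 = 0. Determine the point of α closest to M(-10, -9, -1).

(-8, 0, 5)

The perpendicular from M has direction n = (-2, -9, -6): r = (-10, -9, -1) + μ(-2, -9, -6).
Substitute into the plane: n·(M + μn) = -14 gives 107 + 121μ = -14, so μ = -1.
Foot = (-10, -9, -1) + (-1)·(-2, -9, -6) = (-8, 0, 5).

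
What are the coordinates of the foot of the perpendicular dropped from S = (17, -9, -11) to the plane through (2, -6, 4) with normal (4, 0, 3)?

n = (4, 0, 3), |n|² = 25, and n·S − 20 = 15.
t = 15/25 = 3/5, so the foot is S − t·n = (17, -9, -11) − (3/5)·(4, 0, 3) = (73/5, -9, -64/5).

(73/5, -9, -64/5)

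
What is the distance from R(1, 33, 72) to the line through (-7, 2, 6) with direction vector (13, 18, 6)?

Direction vector d = (13, 18, 6).
AP = (8, 31, 66); AP·d = 1058, |AP|² = 5381, |d|² = 529.
distance² = |AP|² − (AP·d)²/|d|² = 5381 − 1119364/529 = 3265, so the distance is √3265.

√3265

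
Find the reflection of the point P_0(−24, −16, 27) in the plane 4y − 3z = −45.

(-24, 16, 3)

n = (0, 4, −3), |n|² = 25, n·P_0 − (-45) = -100, so t = -100/25 = -4.
Foot F = P_0 − (-4)·n = (−24, 0, 15); the reflection is 2F − P_0 = (−24, 16, 3).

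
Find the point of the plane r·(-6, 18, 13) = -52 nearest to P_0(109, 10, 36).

n = (-6, 18, 13), |n|² = 529, and n·P_0 − (-52) = 46.
t = 46/529 = 2/23, so the foot is P_0 − t·n = (109, 10, 36) − (2/23)·(-6, 18, 13) = (2519/23, 194/23, 802/23).

(2519/23, 194/23, 802/23)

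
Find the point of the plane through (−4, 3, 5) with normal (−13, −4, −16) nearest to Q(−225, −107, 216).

The perpendicular from Q has direction n = (−13, −4, −16): r = (−225, −107, 216) + t(−13, −4, −16).
Substitute into the plane: n·(Q + tn) = -40 gives -103 + 441t = -40, so t = 1/7.
Foot = (−225, −107, 216) + (1/7)·(−13, −4, −16) = (−1588/7, −753/7, 1496/7).

(-1588/7, -753/7, 1496/7)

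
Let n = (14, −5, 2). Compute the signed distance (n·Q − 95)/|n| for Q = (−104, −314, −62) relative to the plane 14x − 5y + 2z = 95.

n·Q − 95 = -105.
|n| = 15, so the signed distance is -105/15 = -7.

-7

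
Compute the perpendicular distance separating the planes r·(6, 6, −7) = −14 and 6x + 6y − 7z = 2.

16/11

With common normal n = (6, 6, −7) (|n| = 11), the distance is |(-14) − 2|/|n| = 16/11.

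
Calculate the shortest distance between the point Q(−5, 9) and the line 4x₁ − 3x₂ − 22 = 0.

69/5

The normal to the line is n = (4, −3) with |n| = 5.
|n·Q − 22| = |-47 − 22| = 69, so the distance is 69/5.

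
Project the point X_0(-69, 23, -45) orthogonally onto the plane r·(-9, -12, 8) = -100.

n = (-9, -12, 8), |n|² = 289, and n·X_0 − (-100) = 85.
t = 85/289 = 5/17, so the foot is X_0 − t·n = (-69, 23, -45) − (5/17)·(-9, -12, 8) = (-1128/17, 451/17, -805/17).

(-1128/17, 451/17, -805/17)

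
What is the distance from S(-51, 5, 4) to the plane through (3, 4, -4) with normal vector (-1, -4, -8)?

The plane has equation n·(r − (3, 4, -4)) = 0, i.e. n·r = 13.
Then n·(-51, 5, 4) - 13 = -14.
|n| = √(1 + 16 + 64) = 9, so the distance is |-14|/9 = 14/9.

14/9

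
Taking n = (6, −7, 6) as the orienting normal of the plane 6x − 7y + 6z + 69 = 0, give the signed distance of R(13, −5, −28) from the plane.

n·R − (-69) = 14.
|n| = 11, so the signed distance is 14/11.

14/11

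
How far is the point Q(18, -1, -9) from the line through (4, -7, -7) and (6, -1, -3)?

6√5

A direction vector is d = (2, 6, 4).
AP = (14, 6, -2); AP·d = 56, |AP|² = 236, |d|² = 56.
distance² = |AP|² − (AP·d)²/|d|² = 236 − 3136/56 = 180, so the distance is 6√5.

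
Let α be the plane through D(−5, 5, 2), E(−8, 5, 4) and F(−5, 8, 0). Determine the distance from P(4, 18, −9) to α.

DE = (−3, 0, 2) and DF = (0, 3, −2), so a normal is n = DE × DF = (−6, −6, −9).
n = (−6, −6, −9); n·P − (-18) = -33; |n| = 3√17; distance = 33/(3√17) = 11√17/17.

11√17/17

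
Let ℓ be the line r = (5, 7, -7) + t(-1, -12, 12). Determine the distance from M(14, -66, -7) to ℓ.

53

Direction vector d = (-1, -12, 12).
AP = (9, -73, 0); AP·d = 867, |AP|² = 5410, |d|² = 289.
distance² = |AP|² − (AP·d)²/|d|² = 5410 − 751689/289 = 2809, so the distance is 53.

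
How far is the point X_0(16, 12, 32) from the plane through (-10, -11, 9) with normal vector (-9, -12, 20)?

The plane has equation n·(r − (-10, -11, 9)) = 0, i.e. n·r = 402.
n = (-9, -12, 20); n·P − 402 = -50; |n| = 25; distance = 50/25 = 2.

2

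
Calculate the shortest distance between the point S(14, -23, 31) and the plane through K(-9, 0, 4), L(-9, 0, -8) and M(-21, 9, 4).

23/5

KL = (0, 0, -12) and KM = (-12, 9, 0), so a normal is n = KL × KM = (108, 144, 0).
n = (108, 144, 0); n·P − (-972) = -828; |n| = 180; distance = 828/180 = 23/5.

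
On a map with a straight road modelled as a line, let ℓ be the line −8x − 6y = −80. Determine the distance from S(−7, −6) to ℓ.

The normal to the line is n = (−8, −6) with |n| = 10.
|n·S − (-80)| = |92 − (-80)| = 172, so the distance is 172/10 = 86/5.

86/5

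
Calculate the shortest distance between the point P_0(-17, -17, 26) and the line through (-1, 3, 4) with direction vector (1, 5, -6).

2√37

Direction vector d = (1, 5, -6).
AP = (-16, -20, 22), and AP × d = (10, -74, -60).
|AP × d|² = 9176 and |d|² = 62, so the distance is √(9176/62) = √148 = 2√37.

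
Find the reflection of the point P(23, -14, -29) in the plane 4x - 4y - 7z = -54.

With n = (4, -4, -7), the signed offset is (n·P − (-54))/|n|² = 405/81 = 5.
P' = P − 2t·n = (23, -14, -29) − 10·(4, -4, -7) = (-17, 26, 41).

(-17, 26, 41)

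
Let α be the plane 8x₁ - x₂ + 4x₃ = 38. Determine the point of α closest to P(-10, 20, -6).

(6, 18, 2)

The perpendicular from P has direction n = (8, -1, 4): r = (-10, 20, -6) + μ(8, -1, 4).
Substitute into the plane: n·(P + μn) = 38 gives -124 + 81μ = 38, so μ = 2.
Foot = (-10, 20, -6) + 2·(8, -1, 4) = (6, 18, 2).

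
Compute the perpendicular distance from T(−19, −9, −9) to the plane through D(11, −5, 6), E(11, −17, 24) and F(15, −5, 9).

6/√61

DE = (0, −12, 18) and DF = (4, 0, 3), so a normal is n = DE × DF = (−36, 72, 48).
n = (−36, 72, 48); n·P − (-468) = 72; |n| = 12√61; distance = 72/(12√61) = 6√61/61.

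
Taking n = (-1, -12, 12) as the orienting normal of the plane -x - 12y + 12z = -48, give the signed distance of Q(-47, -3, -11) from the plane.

-1/17

n·Q − (-48) = -1.
|n| = 17, so the signed distance is -1/17.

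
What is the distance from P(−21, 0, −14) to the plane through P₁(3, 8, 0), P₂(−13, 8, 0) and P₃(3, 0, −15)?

P₁P₂ = (−16, 0, 0) and P₁P₃ = (0, −8, −15), so a normal is n = P₁P₂ × P₁P₃ = (0, −240, 128).
Then n·(−21, 0, −14) − (−1920) = 128.
|n| = √(0 + 57600 + 16384) = 272, so the distance is |128|/272 = 8/17.

8/17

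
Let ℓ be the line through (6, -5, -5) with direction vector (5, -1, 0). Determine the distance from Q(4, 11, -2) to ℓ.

Direction vector d = (5, -1, 0).
AP = (-2, 16, 3); AP·d = -26, |AP|² = 269, |d|² = 26.
distance² = |AP|² − (AP·d)²/|d|² = 269 − 676/26 = 243, so the distance is 9√3.

9√3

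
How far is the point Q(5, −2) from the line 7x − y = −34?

d = |7·5 + (-1)·(-2) − (-34)| / √(49 + 1) = |71|/(5√2) = 71/(5√2).

71/(5√2)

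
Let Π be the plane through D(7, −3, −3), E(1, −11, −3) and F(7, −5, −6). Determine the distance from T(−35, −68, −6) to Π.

21√29/29

DE = (−6, −8, 0) and DF = (0, −2, −3), so a normal is n = DE × DF = (24, −18, 12).
d = |24·(-35) + (-18)·(-68) + 12·(-6) − 186| / √(576 + 324 + 144) = |126| / (6√29) = 21/√29.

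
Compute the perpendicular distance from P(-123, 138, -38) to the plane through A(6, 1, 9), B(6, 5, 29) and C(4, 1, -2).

AB = (0, 4, 20) and AC = (-2, 0, -11), so a normal is n = AB × AC = (-44, -40, 8).
Then n·(-123, 138, -38) - (-232) = -180.
|n| = √(1936 + 1600 + 64) = 60, so the distance is |-180|/60 = 3.

3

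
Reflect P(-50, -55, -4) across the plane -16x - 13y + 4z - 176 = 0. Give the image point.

(46, 23, -28)

With n = (-16, -13, 4), the signed offset is (n·P − 176)/|n|² = 1323/441 = 3.
P' = P − 2t·n = (-50, -55, -4) − 6·(-16, -13, 4) = (46, 23, -28).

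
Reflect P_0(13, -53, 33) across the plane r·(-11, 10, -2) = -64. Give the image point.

With n = (-11, 10, -2), the signed offset is (n·P_0 − (-64))/|n|² = -675/225 = -3.
P_0' = P_0 − 2t·n = (13, -53, 33) − (-6)·(-11, 10, -2) = (-53, 7, 21).

(-53, 7, 21)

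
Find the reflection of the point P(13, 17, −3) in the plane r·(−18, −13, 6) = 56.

n = (−18, −13, 6), |n|² = 529, n·P − 56 = -529, so t = -529/529 = -1.
Foot F = P − (-1)·n = (−5, 4, 3); the reflection is 2F − P = (−23, −9, 9).

(-23, -9, 9)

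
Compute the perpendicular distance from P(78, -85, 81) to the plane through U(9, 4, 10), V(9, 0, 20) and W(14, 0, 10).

9/√5

UV = (0, -4, 10) and UW = (5, -4, 0), so a normal is n = UV × UW = (40, 50, 20).
n = (40, 50, 20); n·P − 760 = -270; |n| = 30√5; distance = 270/(30√5) = 9/√5.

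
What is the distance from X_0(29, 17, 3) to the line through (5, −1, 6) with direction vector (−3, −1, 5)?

3√66

Direction vector d = (−3, −1, 5).
AP = (24, 18, −3), and AP × d = (87, −111, 30).
|AP × d|² = 20790 and |d|² = 35, so the distance is √(20790/35) = √594 = 3√66.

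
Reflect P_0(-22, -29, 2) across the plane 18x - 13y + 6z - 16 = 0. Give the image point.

n = (18, -13, 6), |n|² = 529, n·P_0 − 16 = -23, so t = -23/529 = -1/23.
Foot F = P_0 − (-1/23)·n = (-488/23, -680/23, 52/23); the reflection is 2F − P_0 = (-470/23, -693/23, 58/23).

(-470/23, -693/23, 58/23)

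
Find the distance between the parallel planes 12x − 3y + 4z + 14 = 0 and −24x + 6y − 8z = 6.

Divide the second equation by -2 to match normals: 12x − 3y + 4z = -3.
Both planes have normal n = (12, −3, 4), |n| = 13. Any point on the first plane is at distance |(-3) − (-14)|/|n| = 11/13 from the second.

11/13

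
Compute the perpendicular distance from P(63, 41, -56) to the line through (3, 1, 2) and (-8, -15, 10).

2√377

A direction vector is d = (-11, -16, 8).
AP = (60, 40, -58), and AP × d = (-608, 158, -520).
|AP × d|² = 665028 and |d|² = 441, so the distance is √(665028/441) = √1508 = 2√377.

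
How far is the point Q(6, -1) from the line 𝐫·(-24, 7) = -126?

d = |(-24)·6 + 7·(-1) − (-126)| / √(576 + 49) = |-25|/25 = 1.

1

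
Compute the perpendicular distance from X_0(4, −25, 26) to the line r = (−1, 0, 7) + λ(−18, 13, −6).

√482

Direction vector d = (−18, 13, −6).
AP = (5, −25, 19), and AP × d = (−97, −312, −385).
|AP × d|² = 254978 and |d|² = 529, so the distance is √(254978/529) = √482.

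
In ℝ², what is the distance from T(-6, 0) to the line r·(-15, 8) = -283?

373/17

d = |(-15)·(-6) + 8·0 − (-283)| / √(225 + 64) = |373|/17 = 373/17.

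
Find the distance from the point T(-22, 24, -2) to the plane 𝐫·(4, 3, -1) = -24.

d = |4·(-22) + 3·24 + (-1)·(-2) − (-24)| / √(16 + 9 + 1) = |10| / √26 = 10/√26.

5√26/13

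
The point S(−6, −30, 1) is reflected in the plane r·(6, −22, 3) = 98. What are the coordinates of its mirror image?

With n = (6, −22, 3), the signed offset is (n·S − 98)/|n|² = 529/529 = 1.
S' = S − 2t·n = (−6, −30, 1) − 2·(6, −22, 3) = (−18, 14, −5).

(-18, 14, -5)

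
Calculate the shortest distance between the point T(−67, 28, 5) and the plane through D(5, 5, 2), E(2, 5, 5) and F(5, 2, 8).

DE = (−3, 0, 3) and DF = (0, −3, 6), so a normal is n = DE × DF = (9, 18, 9).
Then n·(−67, 28, 5) − 153 = −207.
|n| = √(81 + 324 + 81) = 9√6, so the distance is |-207|/(9√6) = 23√6/6.

23/√6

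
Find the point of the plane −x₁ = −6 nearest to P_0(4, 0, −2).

The perpendicular from P_0 has direction n = (−1, 0, 0): r = (4, 0, −2) + t(−1, 0, 0).
Substitute into the plane: n·(P_0 + tn) = -6 gives -4 + 1t = -6, so t = -2.
Foot = (4, 0, −2) + (-2)·(−1, 0, 0) = (6, 0, −2).

(6, 0, -2)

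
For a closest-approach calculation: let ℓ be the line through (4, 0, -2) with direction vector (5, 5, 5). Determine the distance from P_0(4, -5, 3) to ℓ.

Direction vector d = (5, 5, 5).
AP = (0, -5, 5), and AP × d = (-50, 25, 25).
|AP × d|² = 3750 and |d|² = 75, so the distance is √(3750/75) = √50 = 5√2.

5√2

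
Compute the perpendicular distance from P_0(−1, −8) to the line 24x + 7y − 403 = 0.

d = |24·(-1) + 7·(-8) − 403| / √(576 + 49) = |-483|/25 = 483/25.

483/25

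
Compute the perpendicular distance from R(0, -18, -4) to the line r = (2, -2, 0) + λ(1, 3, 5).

2√34

Direction vector d = (1, 3, 5).
AP = (-2, -16, -4); AP·d = -70, |AP|² = 276, |d|² = 35.
distance² = |AP|² − (AP·d)²/|d|² = 276 − 4900/35 = 136, so the distance is 2√34.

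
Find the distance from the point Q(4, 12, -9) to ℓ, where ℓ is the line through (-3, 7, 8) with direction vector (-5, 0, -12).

Direction vector d = (-5, 0, -12).
AP = (7, 5, -17), and AP × d = (-60, 169, 25).
|AP × d|² = 32786 and |d|² = 169, so the distance is √(32786/169) = √194.

√194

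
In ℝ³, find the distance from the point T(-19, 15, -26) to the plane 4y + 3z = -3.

3

Normal vector n = (0, 4, 3), and n·(-19, 15, -26) - (-3) = -15.
|n| = √(0 + 16 + 9) = 5, so the distance is |-15|/5 = 3.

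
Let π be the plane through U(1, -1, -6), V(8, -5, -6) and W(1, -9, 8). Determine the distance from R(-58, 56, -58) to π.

5

UV = (7, -4, 0) and UW = (0, -8, 14), so a normal is n = UV × UW = (-56, -98, -56).
d = |(-56)·(-58) + (-98)·56 + (-56)·(-58) − 378| / √(3136 + 9604 + 3136) = |630| / 126 = 5.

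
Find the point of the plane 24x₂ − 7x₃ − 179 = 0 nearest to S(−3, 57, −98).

(-3, -15, -77)

n = (0, 24, −7), |n|² = 625, and n·S − 179 = 1875.
t = 1875/625 = 3, so the foot is S − t·n = (−3, 57, −98) − 3·(0, 24, −7) = (−3, −15, −77).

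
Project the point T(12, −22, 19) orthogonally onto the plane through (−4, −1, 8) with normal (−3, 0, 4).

The perpendicular from T has direction n = (−3, 0, 4): r = (12, −22, 19) + μ(−3, 0, 4).
Substitute into the plane: n·(T + μn) = 44 gives 40 + 25μ = 44, so μ = 4/25.
Foot = (12, −22, 19) + (4/25)·(−3, 0, 4) = (288/25, −22, 491/25).

(288/25, -22, 491/25)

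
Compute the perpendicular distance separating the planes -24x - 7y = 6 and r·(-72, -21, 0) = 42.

Divide the second equation by 3 to match normals: -24x - 7y = 14.
With common normal n = (-24, -7, 0) (|n| = 25), the distance is |6 − 14|/|n| = 8/25.

8/25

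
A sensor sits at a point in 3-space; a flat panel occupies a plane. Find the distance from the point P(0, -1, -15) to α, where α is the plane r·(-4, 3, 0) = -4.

1/5

Normal vector n = (-4, 3, 0), and n·(0, -1, -15) - (-4) = 1.
|n| = √(16 + 9 + 0) = 5, so the distance is |1|/5 = 1/5.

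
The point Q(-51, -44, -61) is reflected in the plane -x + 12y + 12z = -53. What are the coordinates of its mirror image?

With n = (-1, 12, 12), the signed offset is (n·Q − (-53))/|n|² = -1156/289 = -4.
Q' = Q − 2t·n = (-51, -44, -61) − (-8)·(-1, 12, 12) = (-59, 52, 35).

(-59, 52, 35)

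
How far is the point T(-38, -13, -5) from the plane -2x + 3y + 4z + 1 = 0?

Normal vector n = (-2, 3, 4), and n·(-38, -13, -5) - (-1) = 18.
|n| = √(4 + 9 + 16) = √29, so the distance is |18|/√29 = 18√29/29.

18√29/29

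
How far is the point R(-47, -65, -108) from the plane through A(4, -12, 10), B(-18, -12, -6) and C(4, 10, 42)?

AB = (-22, 0, -16) and AC = (0, 22, 32), so a normal is n = AB × AC = (352, 704, -484).
Then n·(-47, -65, -108) - (-11880) = 1848.
|n| = √(123904 + 495616 + 234256) = 924, so the distance is |1848|/924 = 2.

2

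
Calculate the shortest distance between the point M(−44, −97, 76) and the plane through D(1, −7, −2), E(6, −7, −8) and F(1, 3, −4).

DE = (5, 0, −6) and DF = (0, 10, −2), so a normal is n = DE × DF = (60, 10, 50).
n = (60, 10, 50); n·P − (-110) = 300; |n| = 10√62; distance = 300/(10√62) = 15√62/31.

15√62/31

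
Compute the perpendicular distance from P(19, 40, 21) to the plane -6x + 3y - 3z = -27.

5√6/3

Normal vector n = (-6, 3, -3), and n·(19, 40, 21) - (-27) = -30.
|n| = √(36 + 9 + 9) = 3√6, so the distance is |-30|/(3√6) = 10/√6.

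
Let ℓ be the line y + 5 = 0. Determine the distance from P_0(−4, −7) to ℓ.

2

d = |0·(-4) + 1·(-7) − (-5)| / √(0 + 1) = |-2|/1 = 2.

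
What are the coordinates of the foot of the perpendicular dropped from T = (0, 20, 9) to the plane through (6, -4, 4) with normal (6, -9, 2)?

(12, 2, 13)

The perpendicular from T has direction n = (6, -9, 2): r = (0, 20, 9) + μ(6, -9, 2).
Substitute into the plane: n·(T + μn) = 80 gives -162 + 121μ = 80, so μ = 2.
Foot = (0, 20, 9) + 2·(6, -9, 2) = (12, 2, 13).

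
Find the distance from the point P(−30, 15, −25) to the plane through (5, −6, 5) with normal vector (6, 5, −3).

15/√70

The plane has equation n·(r − (5, −6, 5)) = 0, i.e. n·r = -15.
d = |6·(-30) + 5·15 + (-3)·(-25) − (-15)| / √(36 + 25 + 9) = |-15| / √70 = 15/√70.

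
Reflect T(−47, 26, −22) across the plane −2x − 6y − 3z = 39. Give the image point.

n = (−2, −6, −3), |n|² = 49, n·T − 39 = -35, so t = -35/49 = -5/7.
Foot F = T − (-5/7)·n = (−339/7, 152/7, −169/7); the reflection is 2F − T = (−349/7, 122/7, −184/7).

(-349/7, 122/7, -184/7)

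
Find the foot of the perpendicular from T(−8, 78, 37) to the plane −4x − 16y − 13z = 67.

n = (−4, −16, −13), |n|² = 441, and n·T − 67 = -1764.
t = -1764/441 = -4, so the foot is T − t·n = (−8, 78, 37) − (-4)·(−4, −16, −13) = (−24, 14, −15).

(-24, 14, -15)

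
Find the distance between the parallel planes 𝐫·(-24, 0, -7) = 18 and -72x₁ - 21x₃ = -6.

4/5

Divide the second equation by 3 to match normals: -24x₁ - 7x₃ = -2.
With common normal n = (-24, 0, -7) (|n| = 25), the distance is |18 − (-2)|/|n| = 20/25 = 4/5.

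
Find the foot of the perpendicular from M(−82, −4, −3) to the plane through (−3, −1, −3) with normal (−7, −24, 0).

n = (−7, −24, 0), |n|² = 625, and n·M − 45 = 625.
t = 625/625 = 1, so the foot is M − t·n = (−82, −4, −3) − 1·(−7, −24, 0) = (−75, 20, −3).

(-75, 20, -3)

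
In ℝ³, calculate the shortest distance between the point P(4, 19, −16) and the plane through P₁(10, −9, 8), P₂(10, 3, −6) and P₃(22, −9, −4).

16/11

P₁P₂ = (0, 12, −14) and P₁P₃ = (12, 0, −12), so a normal is n = P₁P₂ × P₁P₃ = (−144, −168, −144).
Then n·(4, 19, −16) − (−1080) = −384.
|n| = √(20736 + 28224 + 20736) = 264, so the distance is |-384|/264 = 16/11.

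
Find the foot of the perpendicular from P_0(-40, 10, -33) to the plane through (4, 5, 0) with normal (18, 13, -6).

(-22, 23, -39)

n = (18, 13, -6), |n|² = 529, and n·P_0 − 137 = -529.
t = -529/529 = -1, so the foot is P_0 − t·n = (-40, 10, -33) − (-1)·(18, 13, -6) = (-22, 23, -39).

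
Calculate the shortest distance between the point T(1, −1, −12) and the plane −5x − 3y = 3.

5/√34

d = |(-5)·1 + (-3)·(-1) − 3| / √(25 + 9 + 0) = |-5| / √34 = 5/√34.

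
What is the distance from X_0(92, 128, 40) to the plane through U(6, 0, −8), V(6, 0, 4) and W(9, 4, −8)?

UV = (0, 0, 12) and UW = (3, 4, 0), so a normal is n = UV × UW = (−48, 36, 0).
Then n·(92, 128, 40) − (−288) = 480.
|n| = √(2304 + 1296 + 0) = 60, so the distance is |480|/60 = 8.

8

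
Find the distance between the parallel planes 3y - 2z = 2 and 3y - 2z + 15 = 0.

With common normal n = (0, 3, -2) (|n| = √13), the distance is |2 − (-15)|/|n| = 17/√13.

17/√13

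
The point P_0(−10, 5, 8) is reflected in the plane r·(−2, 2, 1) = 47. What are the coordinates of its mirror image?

With n = (−2, 2, 1), the signed offset is (n·P_0 − 47)/|n|² = -9/9 = -1.
P_0' = P_0 − 2t·n = (−10, 5, 8) − (-2)·(−2, 2, 1) = (−14, 9, 10).

(-14, 9, 10)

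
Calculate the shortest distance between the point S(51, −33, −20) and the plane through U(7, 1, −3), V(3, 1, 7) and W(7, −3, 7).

16/(3√6)

UV = (−4, 0, 10) and UW = (0, −4, 10), so a normal is n = UV × UW = (40, 40, 16).
Then n·(51, −33, −20) − 272 = 128.
|n| = √(1600 + 1600 + 256) = 24√6, so the distance is |128|/(24√6) = 16/(3√6).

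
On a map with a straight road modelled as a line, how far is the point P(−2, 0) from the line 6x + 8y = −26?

7/5

The normal to the line is n = (6, 8) with |n| = 10.
|n·P − (-26)| = |-12 − (-26)| = 14, so the distance is 14/10 = 7/5.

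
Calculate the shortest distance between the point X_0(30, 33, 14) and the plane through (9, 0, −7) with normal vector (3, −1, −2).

The plane has equation n·(r − (9, 0, −7)) = 0, i.e. n·r = 41.
n = (3, −1, −2); n·P − 41 = -12; |n| = √14; distance = 12/√14.

12/√14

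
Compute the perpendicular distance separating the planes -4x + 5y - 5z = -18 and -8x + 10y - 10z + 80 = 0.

Divide the second equation by 2 to match normals: -4x + 5y - 5z = -40.
With common normal n = (-4, 5, -5) (|n| = √66), the distance is |(-18) − (-40)|/|n| = 22/√66 = √66/3.

22/√66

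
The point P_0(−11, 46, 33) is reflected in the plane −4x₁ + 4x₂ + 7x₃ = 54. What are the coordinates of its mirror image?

n = (−4, 4, 7), |n|² = 81, n·P_0 − 54 = 405, so t = 405/81 = 5.
Foot F = P_0 − 5·n = (9, 26, −2); the reflection is 2F − P_0 = (29, 6, −37).

(29, 6, -37)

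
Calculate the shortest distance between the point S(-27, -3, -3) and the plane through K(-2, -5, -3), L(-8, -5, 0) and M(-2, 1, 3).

29/3

KL = (-6, 0, 3) and KM = (0, 6, 6), so a normal is n = KL × KM = (-18, 36, -36).
d = |(-18)·(-27) + 36·(-3) + (-36)·(-3) − (-36)| / √(324 + 1296 + 1296) = |522| / 54 = 29/3.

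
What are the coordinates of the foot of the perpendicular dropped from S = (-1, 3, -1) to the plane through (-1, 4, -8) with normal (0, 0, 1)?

The perpendicular from S has direction n = (0, 0, 1): r = (-1, 3, -1) + λ(0, 0, 1).
Substitute into the plane: n·(S + λn) = -8 gives -1 + 1λ = -8, so λ = -7.
Foot = (-1, 3, -1) + (-7)·(0, 0, 1) = (-1, 3, -8).

(-1, 3, -8)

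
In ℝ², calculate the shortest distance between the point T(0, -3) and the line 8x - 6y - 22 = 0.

2/5

The normal to the line is n = (8, -6) with |n| = 10.
|n·T − 22| = |18 − 22| = 4, so the distance is 4/10 = 2/5.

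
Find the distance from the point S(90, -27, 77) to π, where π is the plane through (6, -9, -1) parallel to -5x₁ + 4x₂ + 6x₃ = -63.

Parallel planes share the normal n = (-5, 4, 6); since (6, -9, -1) lies on the plane, its equation is -5x₁ + 4x₂ + 6x₃ = -72.
d = |(-5)·90 + 4·(-27) + 6·77 − (-72)| / √(25 + 16 + 36) = |-24| / √77 = 24/√77.

24/√77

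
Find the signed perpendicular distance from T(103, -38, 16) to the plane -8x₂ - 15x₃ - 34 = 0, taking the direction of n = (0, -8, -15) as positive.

30/17

n·T − 34 = 30.
|n| = 17, so the signed distance is 30/17.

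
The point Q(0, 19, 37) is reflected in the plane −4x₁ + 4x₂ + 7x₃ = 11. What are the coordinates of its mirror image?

(32, -13, -19)

n = (−4, 4, 7), |n|² = 81, n·Q − 11 = 324, so t = 324/81 = 4.
Foot F = Q − 4·n = (16, 3, 9); the reflection is 2F − Q = (32, −13, −19).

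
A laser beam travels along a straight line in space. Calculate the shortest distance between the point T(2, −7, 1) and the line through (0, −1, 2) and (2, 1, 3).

A direction vector is d = (2, 2, 1).
AP = (2, −6, −1); AP·d = -9, |AP|² = 41, |d|² = 9.
distance² = |AP|² − (AP·d)²/|d|² = 41 − 81/9 = 32, so the distance is 4√2.

4√2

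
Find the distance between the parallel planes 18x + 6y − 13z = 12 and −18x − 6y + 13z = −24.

12/23

Divide the second equation by -1 to match normals: 18x + 6y − 13z = 24.
Both planes have normal n = (18, 6, −13), |n| = 23. Any point on the first plane is at distance |24 − 12|/|n| = 12/23 from the second.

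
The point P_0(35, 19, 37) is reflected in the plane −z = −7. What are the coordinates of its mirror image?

(35, 19, -23)

n = (0, 0, −1), |n|² = 1, n·P_0 − (-7) = -30, so t = -30/1 = -30.
Foot F = P_0 − (-30)·n = (35, 19, 7); the reflection is 2F − P_0 = (35, 19, −23).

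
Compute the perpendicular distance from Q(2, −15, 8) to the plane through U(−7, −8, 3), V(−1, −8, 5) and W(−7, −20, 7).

√11/11

UV = (6, 0, 2) and UW = (0, −12, 4), so a normal is n = UV × UW = (24, −24, −72).
Then n·(2, −15, 8) − (−192) = 24.
|n| = √(576 + 576 + 5184) = 24√11, so the distance is |24|/(24√11) = 1/√11.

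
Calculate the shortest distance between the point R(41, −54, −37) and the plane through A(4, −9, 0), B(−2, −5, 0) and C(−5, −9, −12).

11/√61

AB = (−6, 4, 0) and AC = (−9, 0, −12), so a normal is n = AB × AC = (−48, −72, 36).
Then n·(41, −54, −37) − 456 = 132.
|n| = √(2304 + 5184 + 1296) = 12√61, so the distance is |132|/(12√61) = 11√61/61.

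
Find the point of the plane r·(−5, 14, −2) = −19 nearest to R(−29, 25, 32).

(-19, -3, 36)

n = (−5, 14, −2), |n|² = 225, and n·R − (-19) = 450.
t = 450/225 = 2, so the foot is R − t·n = (−29, 25, 32) − 2·(−5, 14, −2) = (−19, −3, 36).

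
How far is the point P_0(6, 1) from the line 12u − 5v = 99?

32/13

d = |12·6 + (-5)·1 − 99| / √(144 + 25) = |-32|/13 = 32/13.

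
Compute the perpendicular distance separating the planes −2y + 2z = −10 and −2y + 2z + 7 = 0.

With common normal n = (0, −2, 2) (|n| = 2√2), the distance is |(-10) − (-7)|/|n| = 3/(2√2) = 3√2/4.

3√2/4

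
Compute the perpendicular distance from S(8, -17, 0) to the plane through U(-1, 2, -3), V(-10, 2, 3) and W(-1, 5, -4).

UV = (-9, 0, 6) and UW = (0, 3, -1), so a normal is n = UV × UW = (-18, -9, -27).
Then n·(8, -17, 0) - 81 = -72.
|n| = √(324 + 81 + 729) = 9√14, so the distance is |-72|/(9√14) = 8/√14.

4√14/7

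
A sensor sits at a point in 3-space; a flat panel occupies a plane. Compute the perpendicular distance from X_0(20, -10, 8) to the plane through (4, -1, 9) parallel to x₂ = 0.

Parallel planes share the normal n = (0, 1, 0); since (4, -1, 9) lies on the plane, its equation is x₂ = -1.
n = (0, 1, 0); n·P − (-1) = -9; |n| = 1; distance = 9/1 = 9.

9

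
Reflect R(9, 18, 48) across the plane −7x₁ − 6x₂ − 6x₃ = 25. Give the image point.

(-47, -30, 0)

n = (−7, −6, −6), |n|² = 121, n·R − 25 = -484, so t = -484/121 = -4.
Foot F = R − (-4)·n = (−19, −6, 24); the reflection is 2F − R = (−47, −30, 0).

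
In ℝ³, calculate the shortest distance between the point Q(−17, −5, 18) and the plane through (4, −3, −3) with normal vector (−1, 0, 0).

21

The plane has equation n·(r − (4, −3, −3)) = 0, i.e. n·r = -4.
Then n·(−17, −5, 18) − (−4) = 21.
|n| = √(1 + 0 + 0) = 1, so the distance is |21|/1 = 21.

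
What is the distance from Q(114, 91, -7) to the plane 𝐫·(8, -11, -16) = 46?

Normal vector n = (8, -11, -16), and n·(114, 91, -7) - 46 = -23.
|n| = √(64 + 121 + 256) = 21, so the distance is |-23|/21 = 23/21.

23/21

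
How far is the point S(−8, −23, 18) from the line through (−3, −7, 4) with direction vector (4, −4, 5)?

√249

Direction vector d = (4, −4, 5).
AP = (−5, −16, 14); AP·d = 114, |AP|² = 477, |d|² = 57.
distance² = |AP|² − (AP·d)²/|d|² = 477 − 12996/57 = 249, so the distance is √249.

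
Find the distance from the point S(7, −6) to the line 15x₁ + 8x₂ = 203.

The normal to the line is n = (15, 8) with |n| = 17.
|n·S − 203| = |57 − 203| = 146, so the distance is 146/17.

146/17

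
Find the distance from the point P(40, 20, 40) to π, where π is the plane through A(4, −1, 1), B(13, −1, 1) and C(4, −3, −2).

15√13/13

AB = (9, 0, 0) and AC = (0, −2, −3), so a normal is n = AB × AC = (0, 27, −18).
Then n·(40, 20, 40) − (−45) = −135.
|n| = √(0 + 729 + 324) = 9√13, so the distance is |-135|/(9√13) = 15/√13.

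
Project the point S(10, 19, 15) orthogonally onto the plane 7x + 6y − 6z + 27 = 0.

(3, 13, 21)

The perpendicular from S has direction n = (7, 6, −6): r = (10, 19, 15) + λ(7, 6, −6).
Substitute into the plane: n·(S + λn) = -27 gives 94 + 121λ = -27, so λ = -1.
Foot = (10, 19, 15) + (-1)·(7, 6, −6) = (3, 13, 21).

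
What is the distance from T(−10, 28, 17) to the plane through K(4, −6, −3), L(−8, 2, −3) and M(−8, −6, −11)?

KL = (−12, 8, 0) and KM = (−12, 0, −8), so a normal is n = KL × KM = (−64, −96, 96).
d = |(-64)·(-10) + (-96)·28 + 96·17 − 32| / √(4096 + 9216 + 9216) = |-448| / (32√22) = 7√22/11.

7√22/11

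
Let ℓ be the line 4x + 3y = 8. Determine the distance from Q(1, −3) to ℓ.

13/5

d = |4·1 + 3·(-3) − 8| / √(16 + 9) = |-13|/5 = 13/5.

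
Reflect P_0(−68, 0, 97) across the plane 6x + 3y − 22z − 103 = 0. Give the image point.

(-8, 30, -123)

With n = (6, 3, −22), the signed offset is (n·P_0 − 103)/|n|² = -2645/529 = -5.
P_0' = P_0 − 2t·n = (−68, 0, 97) − (-10)·(6, 3, −22) = (−8, 30, −123).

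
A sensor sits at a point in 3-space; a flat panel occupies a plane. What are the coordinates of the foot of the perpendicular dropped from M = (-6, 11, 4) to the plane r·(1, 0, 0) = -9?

n = (1, 0, 0), |n|² = 1, and n·M − (-9) = 3.
t = 3/1 = 3, so the foot is M − t·n = (-6, 11, 4) − 3·(1, 0, 0) = (-9, 11, 4).

(-9, 11, 4)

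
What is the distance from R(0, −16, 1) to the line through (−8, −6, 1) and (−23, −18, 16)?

A direction vector is d = (−15, −12, 15).
AP = (8, −10, 0), and AP × d = (−150, −120, −246).
|AP × d|² = 97416 and |d|² = 594, so the distance is √(97416/594) = √164 = 2√41.

2√41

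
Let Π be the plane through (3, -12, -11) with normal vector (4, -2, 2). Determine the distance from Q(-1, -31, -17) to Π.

5/√6

The plane has equation n·(r − (3, -12, -11)) = 0, i.e. n·r = 14.
n = (4, -2, 2); n·P − 14 = 10; |n| = 2√6; distance = 10/(2√6) = 5/√6.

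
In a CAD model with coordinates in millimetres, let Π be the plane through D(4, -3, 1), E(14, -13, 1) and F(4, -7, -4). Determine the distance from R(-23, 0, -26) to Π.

12/√66

DE = (10, -10, 0) and DF = (0, -4, -5), so a normal is n = DE × DF = (50, 50, -40).
d = |50·(-23) + 50·0 + (-40)·(-26) − 10| / √(2500 + 2500 + 1600) = |-120| / (10√66) = 12/√66.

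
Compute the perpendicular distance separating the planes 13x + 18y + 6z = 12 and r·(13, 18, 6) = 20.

8/23

Both planes have normal n = (13, 18, 6), |n| = 23. Any point on the first plane is at distance |20 − 12|/|n| = 8/23 from the second.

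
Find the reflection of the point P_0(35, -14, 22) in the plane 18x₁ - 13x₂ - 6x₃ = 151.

(-1, 12, 34)

With n = (18, -13, -6), the signed offset is (n·P_0 − 151)/|n|² = 529/529 = 1.
P_0' = P_0 − 2t·n = (35, -14, 22) − 2·(18, -13, -6) = (-1, 12, 34).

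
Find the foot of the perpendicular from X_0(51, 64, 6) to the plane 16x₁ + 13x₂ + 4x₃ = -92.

n = (16, 13, 4), |n|² = 441, and n·X_0 − (-92) = 1764.
t = 1764/441 = 4, so the foot is X_0 − t·n = (51, 64, 6) − 4·(16, 13, 4) = (-13, 12, -10).

(-13, 12, -10)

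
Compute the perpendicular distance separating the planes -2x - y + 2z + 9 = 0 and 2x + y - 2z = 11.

2/3

Divide the second equation by -1 to match normals: -2x - y + 2z = -11.
With common normal n = (-2, -1, 2) (|n| = 3), the distance is |(-9) − (-11)|/|n| = 2/3.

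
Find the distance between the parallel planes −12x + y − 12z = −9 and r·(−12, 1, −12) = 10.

Both planes have normal n = (−12, 1, −12), |n| = 17. Any point on the first plane is at distance |10 − (-9)|/|n| = 19/17 from the second.

19/17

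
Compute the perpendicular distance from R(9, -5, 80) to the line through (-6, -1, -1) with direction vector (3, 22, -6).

3√697

Direction vector d = (3, 22, -6).
AP = (15, -4, 81), and AP × d = (-1758, 333, 342).
|AP × d|² = 3318417 and |d|² = 529, so the distance is √(3318417/529) = √6273 = 3√697.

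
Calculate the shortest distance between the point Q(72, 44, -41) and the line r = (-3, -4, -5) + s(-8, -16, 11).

Direction vector d = (-8, -16, 11).
AP = (75, 48, -36); AP·d = -1764, |AP|² = 9225, |d|² = 441.
distance² = |AP|² − (AP·d)²/|d|² = 9225 − 3111696/441 = 2169, so the distance is 3√241.

3√241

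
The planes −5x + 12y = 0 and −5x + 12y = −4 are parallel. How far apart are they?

4/13

With common normal n = (−5, 12, 0) (|n| = 13), the distance is |0 − (-4)|/|n| = 4/13.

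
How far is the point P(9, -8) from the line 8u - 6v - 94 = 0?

13/5

d = |8·9 + (-6)·(-8) − 94| / √(64 + 36) = |26|/10 = 13/5.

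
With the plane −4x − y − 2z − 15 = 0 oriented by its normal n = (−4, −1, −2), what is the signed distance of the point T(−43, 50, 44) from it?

n·T − 15 = 19.
|n| = √21, so the signed distance is 19/√21.

19/√21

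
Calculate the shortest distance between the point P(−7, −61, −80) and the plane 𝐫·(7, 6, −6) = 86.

n = (7, 6, −6); n·P − 86 = -21; |n| = 11; distance = 21/11.

21/11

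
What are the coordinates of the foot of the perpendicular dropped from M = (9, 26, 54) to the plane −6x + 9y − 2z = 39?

n = (−6, 9, −2), |n|² = 121, and n·M − 39 = 33.
t = 33/121 = 3/11, so the foot is M − t·n = (9, 26, 54) − (3/11)·(−6, 9, −2) = (117/11, 259/11, 600/11).

(117/11, 259/11, 600/11)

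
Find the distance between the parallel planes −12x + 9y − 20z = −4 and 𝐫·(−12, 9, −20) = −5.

Both planes have normal n = (−12, 9, −20), |n| = 25. Any point on the first plane is at distance |(-5) − (-4)|/|n| = 1/25 from the second.

1/25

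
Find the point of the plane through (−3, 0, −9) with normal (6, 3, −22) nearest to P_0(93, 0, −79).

(69, -12, 9)

The perpendicular from P_0 has direction n = (6, 3, −22): r = (93, 0, −79) + λ(6, 3, −22).
Substitute into the plane: n·(P_0 + λn) = 180 gives 2296 + 529λ = 180, so λ = -4.
Foot = (93, 0, −79) + (-4)·(6, 3, −22) = (69, −12, 9).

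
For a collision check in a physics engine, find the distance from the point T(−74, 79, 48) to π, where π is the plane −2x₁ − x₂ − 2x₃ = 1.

28/3

Normal vector n = (−2, −1, −2), and n·(−74, 79, 48) − 1 = −28.
|n| = √(4 + 1 + 4) = 3, so the distance is |-28|/3 = 28/3.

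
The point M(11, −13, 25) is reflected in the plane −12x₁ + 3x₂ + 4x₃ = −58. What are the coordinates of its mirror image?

n = (−12, 3, 4), |n|² = 169, n·M − (-58) = -13, so t = -13/169 = -1/13.
Foot F = M − (-1/13)·n = (131/13, −166/13, 329/13); the reflection is 2F − M = (119/13, −163/13, 333/13).

(119/13, -163/13, 333/13)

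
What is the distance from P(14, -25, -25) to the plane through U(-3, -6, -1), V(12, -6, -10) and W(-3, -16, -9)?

7/(5√2)

UV = (15, 0, -9) and UW = (0, -10, -8), so a normal is n = UV × UW = (-90, 120, -150).
Then n·(14, -25, -25) - (-300) = -210.
|n| = √(8100 + 14400 + 22500) = 150√2, so the distance is |-210|/(150√2) = 7/(5√2).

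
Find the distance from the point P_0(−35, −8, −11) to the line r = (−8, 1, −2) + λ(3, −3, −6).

Direction vector d = (3, −3, −6).
AP = (−27, −9, −9), and AP × d = (27, −189, 108).
|AP × d|² = 48114 and |d|² = 54, so the distance is √(48114/54) = √891 = 9√11.

9√11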